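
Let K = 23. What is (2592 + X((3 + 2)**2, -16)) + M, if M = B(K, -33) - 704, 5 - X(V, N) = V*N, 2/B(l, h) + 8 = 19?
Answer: 25225/11 ≈ 2293.2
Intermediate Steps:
B(l, h) = 2/11 (B(l, h) = 2/(-8 + 19) = 2/11)
X(V, N) = 5 - N*V (X(V, N) = 5 - V*N = 5 - N*V)
M = -7742/11 (M = 2/11 - 704 = -7742/11 ≈ -703.82)
(2592 + X((3 + 2)**2, -16)) + M = (2592 + (5 - 1*(-16)*(3 + 2)**2)) - 7742/11 = (2592 + (5 - 1*(-16)*5**2)) - 7742/11 = (2592 + (5 - 1*(-16)*25)) - 7742/11 = (2592 + (5 + 400)) - 7742/11 = (2592 + 405) - 7742/11 = 2997 - 7742/11 = 25225/11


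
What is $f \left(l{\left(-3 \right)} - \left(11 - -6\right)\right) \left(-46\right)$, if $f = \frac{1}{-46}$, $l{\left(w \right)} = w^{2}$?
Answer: $-8$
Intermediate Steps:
$f = - \frac{1}{46} \approx -0.021739$
$f \left(l{\left(-3 \right)} - \left(11 - -6\right)\right) \left(-46\right) = - \frac{\left(-3\right)^{2} - \left(11 - -6\right)}{46} \left(-46\right) = - \frac{9 - \left(11 + 6\right)}{46} \left(-46\right) = - \frac{9 - 17}{46} \left(-46\right) = \left(- \frac{1}{46}\right) \left(-8\right) \left(-46\right) = \frac{4}{23} \left(-46\right) = -8$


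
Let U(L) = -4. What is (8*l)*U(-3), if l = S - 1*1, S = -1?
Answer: 64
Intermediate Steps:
l = -2 (l = -1 - 1*1 = -1 - 1 = -2)
(8*l)*U(-3) = (8*(-2))*(-4) = -16*(-4) = 64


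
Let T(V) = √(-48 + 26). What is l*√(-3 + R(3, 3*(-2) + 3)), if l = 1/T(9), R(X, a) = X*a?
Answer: √66/11 ≈ 0.73855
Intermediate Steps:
T(V) = I*√22 (T(V) = √(-22) = I*√22)
l = -I*√22/22 (l = 1/(I*√22) = -I*√22/22 ≈ -0.2132*I)
l*√(-3 + R(3, 3*(-2) + 3)) = (-I*√22/22)*√(-3 + 3*(3*(-2) + 3)) = (-I*√22/22)*√(-3 + 3*(-6 + 3)) = (-I*√22/22)*√(-3 + 3*(-3)) = (-I*√22/22)*√(-3 - 9) = (-I*√22/22)*√(-12) = (-I*√22/22)*(2*I*√3) = √66/11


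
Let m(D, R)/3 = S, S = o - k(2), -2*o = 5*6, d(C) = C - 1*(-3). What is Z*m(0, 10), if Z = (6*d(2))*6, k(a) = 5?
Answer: -10800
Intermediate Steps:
d(C) = 3 + C (d(C) = C + 3 = 3 + C)
o = -15 (o = -5*6/2 = -½*30 = -15)
S = -20 (S = -15 - 1*5 = -15 - 5 = -20)
Z = 180 (Z = (6*(3 + 2))*6 = (6*5)*6 = 30*6 = 180)
m(D, R) = -60 (m(D, R) = 3*(-20) = -60)
Z*m(0, 10) = 180*(-60) = -10800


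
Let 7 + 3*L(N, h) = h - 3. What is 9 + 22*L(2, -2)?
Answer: -79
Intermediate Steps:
L(N, h) = -10/3 + h/3 (L(N, h) = -7/3 + (h - 3)/3 = -7/3 + (-3 + h)/3 = -7/3 + (-1 + h/3) = -10/3 + h/3)
9 + 22*L(2, -2) = 9 + 22*(-10/3 + (1/3)*(-2)) = 9 + 22*(-10/3 - 2/3) = 9 + 22*(-4) = 9 - 88 = -79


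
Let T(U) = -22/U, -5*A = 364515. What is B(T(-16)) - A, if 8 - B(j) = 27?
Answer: 72884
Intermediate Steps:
A = -72903 (A = -1/5*364515 = -72903)
B(j) = -19 (B(j) = 8 - 1*27 = 8 - 27 = -19)
B(T(-16)) - A = -19 - 1*(-72903) = -19 + 72903 = 72884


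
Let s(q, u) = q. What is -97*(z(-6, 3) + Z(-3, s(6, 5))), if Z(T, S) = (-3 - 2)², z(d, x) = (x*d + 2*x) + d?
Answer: -679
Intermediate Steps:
z(d, x) = d + 2*x + d*x (z(d, x) = (d*x + 2*x) + d = (2*x + d*x) + d = d + 2*x + d*x)
Z(T, S) = 25 (Z(T, S) = (-5)² = 25)
-97*(z(-6, 3) + Z(-3, s(6, 5))) = -97*((-6 + 2*3 - 6*3) + 25) = -97*((-6 + 6 - 18) + 25) = -97*(-18 + 25) = -97*7 = -679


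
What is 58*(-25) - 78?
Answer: -1528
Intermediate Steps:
58*(-25) - 78 = -1450 - 78 = -1528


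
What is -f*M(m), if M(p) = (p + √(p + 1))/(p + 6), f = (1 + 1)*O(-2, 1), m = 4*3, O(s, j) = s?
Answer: 8/3 + 2*√13/9 ≈ 3.4679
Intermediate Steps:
m = 12
f = -4 (f = (1 + 1)*(-2) = 2*(-2) = -4)
M(p) = (p + √(1 + p))/(6 + p)
-f*M(m) = -(-4)*(12 + √(1 + 12))/(6 + 12) = -(-4)*(12 + √13)/18 = -(-4)*(⅔ + √13/18) = -(-8/3 - 2*√13/9) = 8/3 + 2*√13/9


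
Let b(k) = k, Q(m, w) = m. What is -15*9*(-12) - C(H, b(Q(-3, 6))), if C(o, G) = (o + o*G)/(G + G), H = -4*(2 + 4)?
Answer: 1628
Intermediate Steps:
H = -24 (H = -4*6 = -24)
C(o, G) = (o + G*o)/(2*G) (C(o, G) = (o + G*o)/((2*G)) = (o + G*o)*(1/(2*G)) = (o + G*o)/(2*G))
-15*9*(-12) - C(H, b(Q(-3, 6))) = -15*9*(-12) - (-24)*(1 - 3)/(2*(-3)) = -135*(-12) - (-24)*(-1)*(-2)/(2*3) = 1620 - 1*(-8) = 1620 + 8 = 1628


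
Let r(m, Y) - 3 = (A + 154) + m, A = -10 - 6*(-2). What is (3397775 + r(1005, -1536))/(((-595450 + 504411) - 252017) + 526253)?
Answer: 3398939/183197 ≈ 18.553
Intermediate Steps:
A = 2 (A = -10 + 12 = 2)
r(m, Y) = 159 + m (r(m, Y) = 3 + ((2 + 154) + m) = 3 + (156 + m) = 159 + m)
(3397775 + r(1005, -1536))/(((-595450 + 504411) - 252017) + 526253) = (3397775 + (159 + 1005))/(((-595450 + 504411) - 252017) + 526253) = (3397775 + 1164)/((-91039 - 252017) + 526253) = 3398939/(-343056 + 526253) = 3398939/183197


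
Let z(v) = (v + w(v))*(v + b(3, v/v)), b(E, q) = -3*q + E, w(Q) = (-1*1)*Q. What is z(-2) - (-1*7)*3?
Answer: 21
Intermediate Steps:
w(Q) = -Q
b(E, q) = E - 3*q
z(v) = 0 (z(v) = (v - v)*(v + (3 - 3*v/v)) = 0*(v + (3 - 3*1)) = 0*(v + (3 - 3)) = 0*(v + 0) = 0*v = 0)
z(-2) - (-1*7)*3 = 0 - (-1*7)*3 = 0 - (-7)*3 = 0 - 1*(-21) = 0 + 21 = 21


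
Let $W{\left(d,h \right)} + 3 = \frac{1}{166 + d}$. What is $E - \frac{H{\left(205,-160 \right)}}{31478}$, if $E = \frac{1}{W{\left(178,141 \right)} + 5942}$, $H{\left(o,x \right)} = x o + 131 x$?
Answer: $\frac{54921711176}{32155044563} \approx 1.708$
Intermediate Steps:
$H{\left(o,x \right)} = 131 x + o x$ ($H{\left(o,x \right)} = o x + 131 x = 131 x + o x$)
$W{\left(d,h \right)} = -3 + \frac{1}{166 + d}$
$E = \frac{344}{2043017}$ ($E = \frac{1}{\frac{-497 - 534}{166 + 178} + 5942} = \frac{1}{\frac{-497 - 534}{344} + 5942} = \frac{1}{\frac{1}{344} \left(-1031\right) + 5942} = \frac{1}{- \frac{1031}{344} + 5942} = \frac{1}{\frac{2043017}{344}} = \frac{344}{2043017} \approx 0.00016838$)
$E - \frac{H{\left(205,-160 \right)}}{31478} = \frac{344}{2043017} - \frac{\left(-160\right) \left(131 + 205\right)}{31478} = \frac{344}{2043017} - \left(-160\right) 336 \cdot \frac{1}{31478} = \frac{344}{2043017} - \left(-53760\right) \frac{1}{31478} = \frac{344}{2043017} - - \frac{26880}{15739} = \frac{344}{2043017} + \frac{26880}{15739} = \frac{54921711176}{32155044563}$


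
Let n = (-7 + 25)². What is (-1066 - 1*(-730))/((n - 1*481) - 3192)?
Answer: 336/3349 ≈ 0.10033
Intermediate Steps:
n = 324 (n = 18² = 324)
(-1066 - 1*(-730))/((n - 1*481) - 3192) = (-1066 - 1*(-730))/((324 - 1*481) - 3192) = (-1066 + 730)/((324 - 481) - 3192) = -336/(-157 - 3192) = -336/(-3349) = -336*(-1/3349) = 336/3349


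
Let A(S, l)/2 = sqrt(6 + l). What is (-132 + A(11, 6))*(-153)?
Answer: 20196 - 612*sqrt(3) ≈ 19136.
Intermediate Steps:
A(S, l) = 2*sqrt(6 + l)
(-132 + A(11, 6))*(-153) = (-132 + 2*sqrt(6 + 6))*(-153) = (-132 + 2*sqrt(12))*(-153) = (-132 + 2*(2*sqrt(3)))*(-153) = (-132 + 4*sqrt(3))*(-153) = 20196 - 612*sqrt(3)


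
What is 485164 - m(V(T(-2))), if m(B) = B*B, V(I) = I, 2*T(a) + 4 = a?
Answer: 485155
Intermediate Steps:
T(a) = -2 + a/2
m(B) = B²
485164 - m(V(T(-2))) = 485164 - (-2 + (½)*(-2))² = 485164 - (-2 - 1)² = 485164 - 1*(-3)² = 485164 - 1*9 = 485164 - 9 = 485155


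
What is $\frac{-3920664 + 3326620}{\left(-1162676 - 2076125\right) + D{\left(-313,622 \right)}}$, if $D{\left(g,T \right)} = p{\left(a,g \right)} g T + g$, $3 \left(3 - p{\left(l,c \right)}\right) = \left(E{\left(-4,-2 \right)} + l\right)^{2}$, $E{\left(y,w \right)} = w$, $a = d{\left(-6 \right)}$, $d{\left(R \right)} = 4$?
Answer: $\frac{445533}{2672693} \approx 0.1667$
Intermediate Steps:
$a = 4$
$p{\left(l,c \right)} = 3 - \frac{\left(-2 + l\right)^{2}}{3}$
$D{\left(g,T \right)} = g + \frac{5 T g}{3}$ ($D{\left(g,T \right)} = \left(3 - \frac{\left(-2 + 4\right)^{2}}{3}\right) g T + g = \left(3 - \frac{2^{2}}{3}\right) g T + g = \left(3 - \frac{4}{3}\right) g T + g = \frac{5 g}{3} T + g = \frac{5 T g}{3} + g = g + \frac{5 T g}{3}$)
$\frac{-3920664 + 3326620}{\left(-1162676 - 2076125\right) + D{\left(-313,622 \right)}} = \frac{-3920664 + 3326620}{\left(-1162676 - 2076125\right) + \frac{1}{3} \left(-313\right) \left(3 + 5 \cdot 622\right)} = - \frac{594044}{-3238801 + \frac{1}{3} \left(-313\right) \left(3 + 3110\right)} = - \frac{594044}{-3238801 + \frac{1}{3} \left(-313\right) 3113} = - \frac{594044}{-3238801 - \frac{974369}{3}} = - \frac{594044}{- \frac{10690772}{3}} = \left(-594044\right) \left(- \frac{3}{10690772}\right) = \frac{445533}{2672693}$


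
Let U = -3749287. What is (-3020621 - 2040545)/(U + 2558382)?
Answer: 5061166/1190905 ≈ 4.2498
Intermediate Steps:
(-3020621 - 2040545)/(U + 2558382) = (-3020621 - 2040545)/(-3749287 + 2558382) = -5061166/(-1190905) = -5061166*(-1/1190905) = 5061166/1190905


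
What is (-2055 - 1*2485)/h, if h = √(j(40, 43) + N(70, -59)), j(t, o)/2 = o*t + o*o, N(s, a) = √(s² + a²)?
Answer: -4540/√(7138 + 17*√29) ≈ -53.395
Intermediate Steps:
N(s, a) = √(a² + s²)
j(t, o) = 2*o² + 2*o*t (j(t, o) = 2*(o*t + o*o) = 2*(o*t + o²) = 2*(o² + o*t) = 2*o² + 2*o*t)
h = √(7138 + 17*√29) (h = √(2*43*(43 + 40) + √((-59)² + 70²)) = √(2*43*83 + √(3481 + 4900)) = √(7138 + √8381) = √(7138 + 17*√29) ≈ 85.027)
(-2055 - 1*2485)/h = (-2055 - 1*2485)/(√(7138 + 17*√29)) = (-2055 - 2485)/√(7138 + 17*√29) = -4540/√(7138 + 17*√29)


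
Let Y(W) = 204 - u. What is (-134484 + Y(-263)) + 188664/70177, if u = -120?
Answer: -9414757656/70177 ≈ -1.3416e+5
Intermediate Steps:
Y(W) = 324 (Y(W) = 204 - 1*(-120) = 204 + 120 = 324)
(-134484 + Y(-263)) + 188664/70177 = (-134484 + 324) + 188664/70177 = -134160 + 188664*(1/70177) = -134160 + 188664/70177 = -9414757656/70177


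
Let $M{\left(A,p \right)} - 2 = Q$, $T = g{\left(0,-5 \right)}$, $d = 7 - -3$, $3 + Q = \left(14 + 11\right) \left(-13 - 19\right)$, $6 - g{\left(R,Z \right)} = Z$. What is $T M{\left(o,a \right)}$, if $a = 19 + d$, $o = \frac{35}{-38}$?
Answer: $-8811$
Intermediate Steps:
$o = - \frac{35}{38}$ ($o = 35 \left(- \frac{1}{38}\right) = - \frac{35}{38} \approx -0.92105$)
$g{\left(R,Z \right)} = 6 - Z$
$Q = -803$ ($Q = -3 + \left(14 + 11\right) \left(-13 - 19\right) = -3 + 25 \left(-32\right) = -3 - 800 = -803$)
$d = 10$ ($d = 7 + 3 = 10$)
$T = 11$ ($T = 6 - -5 = 6 + 5 = 11$)
$a = 29$ ($a = 19 + 10 = 29$)
$M{\left(A,p \right)} = -801$ ($M{\left(A,p \right)} = 2 - 803 = -801$)
$T M{\left(o,a \right)} = 11 \left(-801\right) = -8811$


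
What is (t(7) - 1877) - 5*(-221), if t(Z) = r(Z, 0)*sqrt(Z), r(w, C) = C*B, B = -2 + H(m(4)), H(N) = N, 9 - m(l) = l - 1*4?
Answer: -772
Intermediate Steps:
m(l) = 13 - l (m(l) = 9 - (l - 1*4) = 9 - (l - 4) = 9 - (-4 + l) = 9 + (4 - l) = 13 - l)
B = 7 (B = -2 + (13 - 1*4) = -2 + (13 - 4) = -2 + 9 = 7)
r(w, C) = 7*C (r(w, C) = C*7 = 7*C)
t(Z) = 0 (t(Z) = (7*0)*sqrt(Z) = 0*sqrt(Z) = 0)
(t(7) - 1877) - 5*(-221) = (0 - 1877) - 5*(-221) = -1877 + 1105 = -772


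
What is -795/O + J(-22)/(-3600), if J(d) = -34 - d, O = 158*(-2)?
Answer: 14926/5925 ≈ 2.5192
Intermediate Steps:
O = -316
-795/O + J(-22)/(-3600) = -795/(-316) + (-34 - 1*(-22))/(-3600) = -795*(-1/316) + (-34 + 22)*(-1/3600) = 795/316 - 12*(-1/3600) = 795/316 + 1/300 = 14926/5925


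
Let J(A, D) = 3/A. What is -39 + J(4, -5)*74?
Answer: 33/2 ≈ 16.500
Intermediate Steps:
-39 + J(4, -5)*74 = -39 + (3/4)*74 = -39 + (3*(¼))*74 = -39 + (¾)*74 = -39 + 111/2 = 33/2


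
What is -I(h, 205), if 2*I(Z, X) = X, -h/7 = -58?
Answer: -205/2 ≈ -102.50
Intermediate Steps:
h = 406 (h = -7*(-58) = 406)
I(Z, X) = X/2
-I(h, 205) = -205/2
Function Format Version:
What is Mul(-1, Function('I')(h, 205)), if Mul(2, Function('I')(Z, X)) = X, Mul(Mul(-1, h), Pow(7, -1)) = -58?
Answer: Rational(-205, 2) ≈ -102.50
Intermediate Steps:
h = 406 (h = Mul(-7, -58) = 406)
Function('I')(Z, X) = Mul(Rational(1, 2), X)
Mul(-1, Function('I')(h, 205)) = Mul(-1, Mul(Rational(1, 2), 205)) = Mul(-1, Rational(205, 2)) = Rational(-205, 2)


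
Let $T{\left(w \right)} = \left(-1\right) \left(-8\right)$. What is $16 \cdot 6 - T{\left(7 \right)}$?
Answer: $88$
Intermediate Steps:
$T{\left(w \right)} = 8$
$16 \cdot 6 - T{\left(7 \right)} = 16 \cdot 6 - 8 = 96 - 8 = 88$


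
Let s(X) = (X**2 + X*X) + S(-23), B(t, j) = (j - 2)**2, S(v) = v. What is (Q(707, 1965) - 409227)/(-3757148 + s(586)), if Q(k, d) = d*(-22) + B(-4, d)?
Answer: -3400912/3070379 ≈ -1.1077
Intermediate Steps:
B(t, j) = (-2 + j)**2
Q(k, d) = (-2 + d)**2 - 22*d (Q(k, d) = d*(-22) + (-2 + d)**2 = -22*d + (-2 + d)**2 = (-2 + d)**2 - 22*d)
s(X) = -23 + 2*X**2 (s(X) = (X**2 + X*X) - 23 = (X**2 + X**2) - 23 = 2*X**2 - 23 = -23 + 2*X**2)
(Q(707, 1965) - 409227)/(-3757148 + s(586)) = (((-2 + 1965)**2 - 22*1965) - 409227)/(-3757148 + (-23 + 2*586**2)) = ((1963**2 - 43230) - 409227)/(-3757148 + (-23 + 2*343396)) = ((3853369 - 43230) - 409227)/(-3757148 + (-23 + 686792)) = (3810139 - 409227)/(-3757148 + 686769) = 3400912/(-3070379) = 3400912*(-1/3070379) = -3400912/3070379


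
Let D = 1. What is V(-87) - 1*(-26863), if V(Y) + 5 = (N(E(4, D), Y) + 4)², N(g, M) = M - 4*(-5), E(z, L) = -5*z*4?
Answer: 30827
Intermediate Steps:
E(z, L) = -20*z
N(g, M) = 20 + M (N(g, M) = M + 20 = 20 + M)
V(Y) = -5 + (24 + Y)² (V(Y) = -5 + ((20 + Y) + 4)² = -5 + (24 + Y)²)
V(-87) - 1*(-26863) = (-5 + (24 - 87)²) - 1*(-26863) = (-5 + (-63)²) + 26863 = (-5 + 3969) + 26863 = 3964 + 26863 = 30827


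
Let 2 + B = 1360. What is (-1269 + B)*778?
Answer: 69242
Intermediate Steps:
B = 1358 (B = -2 + 1360 = 1358)
(-1269 + B)*778 = (-1269 + 1358)*778 = 89*778 = 69242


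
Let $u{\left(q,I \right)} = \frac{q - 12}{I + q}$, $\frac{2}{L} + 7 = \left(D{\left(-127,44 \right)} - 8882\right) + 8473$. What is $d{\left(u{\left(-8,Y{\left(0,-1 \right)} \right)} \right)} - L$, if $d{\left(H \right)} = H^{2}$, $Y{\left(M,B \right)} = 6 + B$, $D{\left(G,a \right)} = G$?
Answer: $\frac{72406}{1629} \approx 44.448$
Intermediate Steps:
$L = - \frac{2}{543}$ ($L = \frac{2}{-7 + \left(\left(-127 - 8882\right) + 8473\right)} = \frac{2}{-7 + \left(-9009 + 8473\right)} = \frac{2}{-7 - 536} = \frac{2}{-543} = 2 \left(- \frac{1}{543}\right) = - \frac{2}{543} \approx -0.0036832$)
$u{\left(q,I \right)} = \frac{-12 + q}{I + q}$
$d{\left(u{\left(-8,Y{\left(0,-1 \right)} \right)} \right)} - L = \left(\frac{-12 - 8}{\left(6 - 1\right) - 8}\right)^{2} - - \frac{2}{543} = \left(\frac{1}{5 - 8} \left(-20\right)\right)^{2} + \frac{2}{543} = \left(\frac{1}{-3} \left(-20\right)\right)^{2} + \frac{2}{543} = \left(\left(- \frac{1}{3}\right) \left(-20\right)\right)^{2} + \frac{2}{543} = \left(\frac{20}{3}\right)^{2} + \frac{2}{543} = \frac{400}{9} + \frac{2}{543} = \frac{72406}{1629}$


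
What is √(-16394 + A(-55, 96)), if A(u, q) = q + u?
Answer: 3*I*√1817 ≈ 127.88*I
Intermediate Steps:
√(-16394 + A(-55, 96)) = √(-16394 + (96 - 55)) = √(-16394 + 41) = √(-16353) = 3*I*√1817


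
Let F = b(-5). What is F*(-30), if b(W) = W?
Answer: 150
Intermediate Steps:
F = -5
F*(-30) = -5*(-30) = 150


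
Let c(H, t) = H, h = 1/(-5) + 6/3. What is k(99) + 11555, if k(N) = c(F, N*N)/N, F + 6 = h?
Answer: 1906568/165 ≈ 11555.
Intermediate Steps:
h = 9/5 (h = 1*(-1/5) + 6*(1/3) = -1/5 + 2 = 9/5 ≈ 1.8000)
F = -21/5 (F = -6 + 9/5 = -21/5 ≈ -4.2000)
k(N) = -21/(5*N)
k(99) + 11555 = -21/5/99 + 11555 = -21/5*1/99 + 11555 = -7/165 + 11555 = 1906568/165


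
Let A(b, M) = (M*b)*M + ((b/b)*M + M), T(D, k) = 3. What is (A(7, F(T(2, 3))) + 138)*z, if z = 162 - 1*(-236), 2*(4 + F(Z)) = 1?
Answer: 172533/2 ≈ 86267.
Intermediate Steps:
F(Z) = -7/2 (F(Z) = -4 + (1/2)*1 = -4 + 1/2 = -7/2)
z = 398 (z = 162 + 236 = 398)
A(b, M) = 2*M + b*M**2 (A(b, M) = b*M**2 + (1*M + M) = b*M**2 + (M + M) = b*M**2 + 2*M = 2*M + b*M**2)
(A(7, F(T(2, 3))) + 138)*z = (-7*(2 - 7/2*7)/2 + 138)*398 = (-7*(2 - 49/2)/2 + 138)*398 = (-7/2*(-45/2) + 138)*398 = (315/4 + 138)*398 = (867/4)*398 = 172533/2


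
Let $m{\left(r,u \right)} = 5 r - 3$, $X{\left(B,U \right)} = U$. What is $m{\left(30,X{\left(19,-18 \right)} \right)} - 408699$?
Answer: $-408552$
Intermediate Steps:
$m{\left(r,u \right)} = -3 + 5 r$
$m{\left(30,X{\left(19,-18 \right)} \right)} - 408699 = \left(-3 + 5 \cdot 30\right) - 408699 = \left(-3 + 150\right) - 408699 = 147 - 408699 = -408552$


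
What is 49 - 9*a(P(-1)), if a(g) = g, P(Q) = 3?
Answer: 22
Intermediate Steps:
49 - 9*a(P(-1)) = 49 - 9*3 = 49 - 27 = 22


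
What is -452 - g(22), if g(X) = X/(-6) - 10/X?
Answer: -14780/33 ≈ -447.88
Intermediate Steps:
g(X) = -10/X - X/6 (g(X) = X*(-⅙) - 10/X = -X/6 - 10/X = -10/X - X/6)
-452 - g(22) = -452 - (-10/22 - ⅙*22) = -452 - (-10*1/22 - 11/3) = -452 - (-5/11 - 11/3) = -452 - 1*(-136/33) = -452 + 136/33 = -14780/33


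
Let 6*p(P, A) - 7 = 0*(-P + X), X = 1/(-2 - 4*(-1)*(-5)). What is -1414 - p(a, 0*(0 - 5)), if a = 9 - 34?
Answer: -8491/6 ≈ -1415.2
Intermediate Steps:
X = -1/22 (X = 1/(-2 + 4*(-5)) = 1/(-2 - 20) = 1/(-22) = -1/22 ≈ -0.045455)
a = -25
p(P, A) = 7/6 (p(P, A) = 7/6 + (0*(-P - 1/22))/6 = 7/6 + (0*(-1/22 - P))/6 = 7/6 + (⅙)*0 = 7/6 + 0 = 7/6)
-1414 - p(a, 0*(0 - 5)) = -1414 - 1*7/6 = -1414 - 7/6 = -8491/6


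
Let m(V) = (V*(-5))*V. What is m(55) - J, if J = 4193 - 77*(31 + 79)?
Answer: -10848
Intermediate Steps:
m(V) = -5*V² (m(V) = (-5*V)*V = -5*V²)
J = -4277 (J = 4193 - 77*110 = 4193 - 1*8470 = 4193 - 8470 = -4277)
m(55) - J = -5*55² - 1*(-4277) = -5*3025 + 4277 = -15125 + 4277 = -10848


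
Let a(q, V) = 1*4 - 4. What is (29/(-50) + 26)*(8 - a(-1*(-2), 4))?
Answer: 5084/25 ≈ 203.36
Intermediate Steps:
a(q, V) = 0 (a(q, V) = 4 - 4 = 0)
(29/(-50) + 26)*(8 - a(-1*(-2), 4)) = (29/(-50) + 26)*(8 - 1*0) = (29*(-1/50) + 26)*(8 + 0) = (-29/50 + 26)*8 = (1271/50)*8 = 5084/25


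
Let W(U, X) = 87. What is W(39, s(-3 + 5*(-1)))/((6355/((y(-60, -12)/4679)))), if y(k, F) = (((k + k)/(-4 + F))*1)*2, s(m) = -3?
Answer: 261/5947009 ≈ 4.3888e-5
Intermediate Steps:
y(k, F) = 4*k/(-4 + F) (y(k, F) = (((2*k)/(-4 + F))*1)*2 = ((2*k/(-4 + F))*1)*2 = (2*k/(-4 + F))*2 = 4*k/(-4 + F))
W(39, s(-3 + 5*(-1)))/((6355/((y(-60, -12)/4679)))) = 87/((6355/(((4*(-60)/(-4 - 12))/4679)))) = 87/((6355/(((4*(-60)/(-16))*(1/4679))))) = 87/((6355/(((4*(-60)*(-1/16))*(1/4679))))) = 87/((6355/((15*(1/4679))))) = 87/((6355/(15/4679))) = 87/((6355*(4679/15))) = 87/(5947009/3) = 87*(3/5947009) = 261/5947009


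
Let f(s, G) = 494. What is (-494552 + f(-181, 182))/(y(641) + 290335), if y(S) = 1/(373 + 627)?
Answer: -494058000/290335001 ≈ -1.7017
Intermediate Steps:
y(S) = 1/1000
(-494552 + f(-181, 182))/(y(641) + 290335) = (-494552 + 494)/(1/1000 + 290335) = -494058/290335001/1000 = -494058*1000/290335001 = -494058000/290335001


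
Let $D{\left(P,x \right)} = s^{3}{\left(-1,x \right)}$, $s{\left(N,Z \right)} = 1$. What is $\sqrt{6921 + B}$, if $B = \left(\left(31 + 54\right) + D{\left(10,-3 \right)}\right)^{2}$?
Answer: $\sqrt{14317} \approx 119.65$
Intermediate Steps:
$D{\left(P,x \right)} = 1$ ($D{\left(P,x \right)} = 1^{3} = 1$)
$B = 7396$ ($B = \left(\left(31 + 54\right) + 1\right)^{2} = \left(85 + 1\right)^{2} = 86^{2} = 7396$)
$\sqrt{6921 + B} = \sqrt{6921 + 7396} = \sqrt{14317}$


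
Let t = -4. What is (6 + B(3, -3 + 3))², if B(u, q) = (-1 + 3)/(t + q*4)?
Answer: 121/4 ≈ 30.250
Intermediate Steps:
B(u, q) = 2/(-4 + 4*q) (B(u, q) = (-1 + 3)/(-4 + q*4) = 2/(-4 + 4*q))
(6 + B(3, -3 + 3))² = (6 + 1/(2*(-1 + (-3 + 3))))² = (6 + 1/(2*(-1 + 0)))² = (6 + (½)/(-1))² = (6 + (½)*(-1))² = (6 - ½)² = (11/2)² = 121/4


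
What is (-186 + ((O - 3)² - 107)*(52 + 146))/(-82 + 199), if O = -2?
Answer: -5474/39 ≈ -140.36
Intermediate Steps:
(-186 + ((O - 3)² - 107)*(52 + 146))/(-82 + 199) = (-186 + ((-2 - 3)² - 107)*(52 + 146))/(-82 + 199) = (-186 + ((-5)² - 107)*198)/117 = (-186 + (25 - 107)*198)*(1/117) = (-186 - 82*198)*(1/117) = (-186 - 16236)*(1/117) = -16422*1/117 = -5474/39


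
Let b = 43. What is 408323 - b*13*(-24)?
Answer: 421739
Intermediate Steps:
408323 - b*13*(-24) = 408323 - 43*13*(-24) = 408323 - 559*(-24) = 408323 - 1*(-13416) = 408323 + 13416 = 421739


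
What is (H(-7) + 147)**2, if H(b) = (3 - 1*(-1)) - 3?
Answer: 21904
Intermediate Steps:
H(b) = 1 (H(b) = (3 + 1) - 3 = 4 - 3 = 1)
(H(-7) + 147)**2 = (1 + 147)**2 = 148**2 = 21904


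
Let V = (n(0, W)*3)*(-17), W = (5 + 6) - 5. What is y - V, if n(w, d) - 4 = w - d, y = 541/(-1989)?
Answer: -203419/1989 ≈ -102.27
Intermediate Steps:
W = 6 (W = 11 - 5 = 6)
y = -541/1989 (y = 541*(-1/1989) = -541/1989 ≈ -0.27200)
n(w, d) = 4 + w - d (n(w, d) = 4 + (w - d) = 4 + w - d)
V = 102 (V = ((4 + 0 - 1*6)*3)*(-17) = ((4 + 0 - 6)*3)*(-17) = -2*3*(-17) = -6*(-17) = 102)
y - V = -541/1989 - 1*102 = -541/1989 - 102 = -203419/1989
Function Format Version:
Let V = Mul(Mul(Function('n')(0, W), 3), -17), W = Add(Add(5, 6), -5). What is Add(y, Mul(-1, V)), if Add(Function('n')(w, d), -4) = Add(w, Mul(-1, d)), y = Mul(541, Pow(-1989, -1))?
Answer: Rational(-203419, 1989) ≈ -102.27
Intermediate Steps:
W = 6 (W = Add(11, -5) = 6)
y = Rational(-541, 1989) (y = Mul(541, Rational(-1, 1989)) = Rational(-541, 1989) ≈ -0.27200)
Function('n')(w, d) = Add(4, w, Mul(-1, d)) (Function('n')(w, d) = Add(4, Add(w, Mul(-1, d))) = Add(4, w, Mul(-1, d)))
V = 102 (V = Mul(Mul(Add(4, 0, Mul(-1, 6)), 3), -17) = Mul(Mul(Add(4, 0, -6), 3), -17) = Mul(Mul(-2, 3), -17) = Mul(-6, -17) = 102)
Add(y, Mul(-1, V)) = Add(Rational(-541, 1989), Mul(-1, 102)) = Add(Rational(-541, 1989), -102) = Rational(-203419, 1989)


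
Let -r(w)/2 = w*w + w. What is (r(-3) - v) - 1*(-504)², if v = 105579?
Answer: -359607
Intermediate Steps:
r(w) = -2*w - 2*w² (r(w) = -2*(w*w + w) = -2*(w² + w) = -2*(w + w²) = -2*w - 2*w²)
(r(-3) - v) - 1*(-504)² = (-2*(-3)*(1 - 3) - 1*105579) - 1*(-504)² = (-2*(-3)*(-2) - 105579) - 1*254016 = (-12 - 105579) - 254016 = -105591 - 254016 = -359607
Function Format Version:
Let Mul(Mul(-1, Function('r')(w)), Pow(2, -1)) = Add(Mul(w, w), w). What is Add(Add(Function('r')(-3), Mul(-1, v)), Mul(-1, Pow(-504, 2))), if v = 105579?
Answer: -359607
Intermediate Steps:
Function('r')(w) = Add(Mul(-2, w), Mul(-2, Pow(w, 2))) (Function('r')(w) = Mul(-2, Add(Mul(w, w), w)) = Mul(-2, Add(Pow(w, 2), w)) = Mul(-2, Add(w, Pow(w, 2))) = Add(Mul(-2, w), Mul(-2, Pow(w, 2))))
Add(Add(Function('r')(-3), Mul(-1, v)), Mul(-1, Pow(-504, 2))) = Add(Add(Mul(-2, -3, Add(1, -3)), Mul(-1, 105579)), Mul(-1, Pow(-504, 2))) = Add(Add(Mul(-2, -3, -2), -105579), Mul(-1, 254016)) = Add(Add(-12, -105579), -254016) = Add(-105591, -254016) = -359607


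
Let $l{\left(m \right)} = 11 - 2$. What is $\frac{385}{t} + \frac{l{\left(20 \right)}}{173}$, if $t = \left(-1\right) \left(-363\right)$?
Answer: $\frac{6352}{5709} \approx 1.1126$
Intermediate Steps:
$t = 363$
$l{\left(m \right)} = 9$
$\frac{385}{t} + \frac{l{\left(20 \right)}}{173} = \frac{385}{363} + \frac{9}{173} = 385 \cdot \frac{1}{363} + 9 \cdot \frac{1}{173} = \frac{35}{33} + \frac{9}{173} = \frac{6352}{5709}$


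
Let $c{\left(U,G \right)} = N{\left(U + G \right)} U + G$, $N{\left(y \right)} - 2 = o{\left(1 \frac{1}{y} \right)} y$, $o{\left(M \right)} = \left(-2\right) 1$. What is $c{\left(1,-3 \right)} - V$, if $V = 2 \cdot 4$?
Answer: $-5$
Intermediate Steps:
$o{\left(M \right)} = -2$
$V = 8$
$N{\left(y \right)} = 2 - 2 y$
$c{\left(U,G \right)} = G + U \left(2 - 2 G - 2 U\right)$ ($c{\left(U,G \right)} = \left(2 - 2 \left(U + G\right)\right) U + G = \left(2 - 2 \left(G + U\right)\right) U + G = \left(2 - \left(2 G + 2 U\right)\right) U + G = \left(2 - 2 G - 2 U\right) U + G = U \left(2 - 2 G - 2 U\right) + G = G + U \left(2 - 2 G - 2 U\right)$)
$c{\left(1,-3 \right)} - V = \left(-3 + 2 \cdot 1 \left(1 - -3 - 1\right)\right) - 8 = \left(-3 + 2 \cdot 1 \left(1 + 3 - 1\right)\right) - 8 = \left(-3 + 2 \cdot 1 \cdot 3\right) - 8 = \left(-3 + 6\right) - 8 = 3 - 8 = -5$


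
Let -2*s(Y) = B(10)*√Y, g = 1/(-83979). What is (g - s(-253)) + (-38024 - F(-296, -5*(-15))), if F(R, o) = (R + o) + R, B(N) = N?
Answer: -3149800354/83979 + 5*I*√253 ≈ -37507.0 + 79.53*I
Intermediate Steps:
g = -1/83979 ≈ -1.1908e-5
F(R, o) = o + 2*R
s(Y) = -5*√Y
(g - s(-253)) + (-38024 - F(-296, -5*(-15))) = (-1/83979 - (-5)*√(-253)) + (-38024 - (-5*(-15) + 2*(-296))) = (-1/83979 - (-5)*I*√253) + (-38024 - (75 - 592)) = (-1/83979 - (-5)*I*√253) + (-38024 - 1*(-517)) = (-1/83979 + 5*I*√253) + (-38024 + 517) = (-1/83979 + 5*I*√253) - 37507 = -3149800354/83979 + 5*I*√253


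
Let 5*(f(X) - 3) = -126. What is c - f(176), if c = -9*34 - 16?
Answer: -1499/5 ≈ -299.80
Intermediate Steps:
f(X) = -111/5 (f(X) = 3 + (⅕)*(-126) = 3 - 126/5 = -111/5)
c = -322 (c = -306 - 16 = -322)
c - f(176) = -322 - 1*(-111/5) = -322 + 111/5 = -1499/5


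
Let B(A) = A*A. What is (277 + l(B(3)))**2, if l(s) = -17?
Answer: 67600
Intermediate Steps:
B(A) = A**2
(277 + l(B(3)))**2 = (277 - 17)**2 = 260**2 = 67600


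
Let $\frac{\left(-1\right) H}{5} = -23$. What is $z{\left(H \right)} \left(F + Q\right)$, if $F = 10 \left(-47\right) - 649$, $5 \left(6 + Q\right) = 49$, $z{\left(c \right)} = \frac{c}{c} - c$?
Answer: $\frac{635664}{5} \approx 1.2713 \cdot 10^{5}$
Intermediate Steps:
$H = 115$ ($H = \left(-5\right) \left(-23\right) = 115$)
$z{\left(c \right)} = 1 - c$
$Q = \frac{19}{5}$ ($Q = -6 + \frac{1}{5} \cdot 49 = -6 + \frac{49}{5} = \frac{19}{5} \approx 3.8$)
$F = -1119$ ($F = -470 - 649 = -1119$)
$z{\left(H \right)} \left(F + Q\right) = \left(1 - 115\right) \left(-1119 + \frac{19}{5}\right) = \left(1 - 115\right) \left(- \frac{5576}{5}\right) = \left(-114\right) \left(- \frac{5576}{5}\right) = \frac{635664}{5}$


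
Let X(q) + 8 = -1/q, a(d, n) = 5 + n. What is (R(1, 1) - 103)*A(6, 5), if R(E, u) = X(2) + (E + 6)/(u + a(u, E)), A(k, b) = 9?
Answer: -1989/2 ≈ -994.50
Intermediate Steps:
X(q) = -8 - 1/q
R(E, u) = -17/2 + (6 + E)/(5 + E + u) (R(E, u) = (-8 - 1/2) + (E + 6)/(u + (5 + E)) = (-8 - 1*½) + (6 + E)/(5 + E + u) = (-8 - ½) + (6 + E)/(5 + E + u) = -17/2 + (6 + E)/(5 + E + u))
(R(1, 1) - 103)*A(6, 5) = ((-73 - 17*1 - 15*1)/(2*(5 + 1 + 1)) - 103)*9 = ((½)*(-73 - 17 - 15)/7 - 103)*9 = ((½)*(⅐)*(-105) - 103)*9 = (-15/2 - 103)*9 = -221/2*9 = -1989/2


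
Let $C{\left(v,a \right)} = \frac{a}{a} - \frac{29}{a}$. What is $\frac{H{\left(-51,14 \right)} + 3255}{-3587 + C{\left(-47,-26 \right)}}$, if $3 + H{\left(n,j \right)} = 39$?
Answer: $- \frac{28522}{31069} \approx -0.91802$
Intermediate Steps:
$C{\left(v,a \right)} = 1 - \frac{29}{a}$
$H{\left(n,j \right)} = 36$ ($H{\left(n,j \right)} = -3 + 39 = 36$)
$\frac{H{\left(-51,14 \right)} + 3255}{-3587 + C{\left(-47,-26 \right)}} = \frac{36 + 3255}{-3587 + \frac{-29 - 26}{-26}} = \frac{3291}{-3587 - - \frac{55}{26}} = \frac{3291}{-3587 + \frac{55}{26}} = \frac{3291}{- \frac{93207}{26}} = 3291 \left(- \frac{26}{93207}\right) = - \frac{28522}{31069}$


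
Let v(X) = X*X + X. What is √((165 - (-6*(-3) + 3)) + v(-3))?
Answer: 5*√6 ≈ 12.247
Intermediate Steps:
v(X) = X + X² (v(X) = X² + X = X + X²)
√((165 - (-6*(-3) + 3)) + v(-3)) = √((165 - (-6*(-3) + 3)) - 3*(1 - 3)) = √((165 - (18 + 3)) - 3*(-2)) = √((165 - 1*21) + 6) = √((165 - 21) + 6) = √(144 + 6) = √150 = 5*√6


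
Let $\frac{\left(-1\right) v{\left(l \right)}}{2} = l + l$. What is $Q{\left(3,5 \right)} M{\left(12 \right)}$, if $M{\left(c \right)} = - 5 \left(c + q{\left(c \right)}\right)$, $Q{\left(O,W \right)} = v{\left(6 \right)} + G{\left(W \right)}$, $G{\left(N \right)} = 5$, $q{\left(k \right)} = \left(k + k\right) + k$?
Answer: $4560$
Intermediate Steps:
$q{\left(k \right)} = 3 k$ ($q{\left(k \right)} = 2 k + k = 3 k$)
$v{\left(l \right)} = - 4 l$ ($v{\left(l \right)} = - 2 \left(l + l\right) = - 2 \cdot 2 l = - 4 l$)
$Q{\left(O,W \right)} = -19$ ($Q{\left(O,W \right)} = \left(-4\right) 6 + 5 = -24 + 5 = -19$)
$M{\left(c \right)} = - 20 c$ ($M{\left(c \right)} = - 5 \left(c + 3 c\right) = - 5 \cdot 4 c = - 20 c$)
$Q{\left(3,5 \right)} M{\left(12 \right)} = - 19 \left(\left(-20\right) 12\right) = \left(-19\right) \left(-240\right) = 4560$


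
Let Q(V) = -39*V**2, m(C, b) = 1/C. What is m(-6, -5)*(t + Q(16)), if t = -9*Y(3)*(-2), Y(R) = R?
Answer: 1655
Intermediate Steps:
t = 54 (t = -9*3*(-2) = -27*(-2) = 54)
m(-6, -5)*(t + Q(16)) = (54 - 39*16**2)/(-6) = -(54 - 39*256)/6 = -(54 - 9984)/6 = -1/6*(-9930) = 1655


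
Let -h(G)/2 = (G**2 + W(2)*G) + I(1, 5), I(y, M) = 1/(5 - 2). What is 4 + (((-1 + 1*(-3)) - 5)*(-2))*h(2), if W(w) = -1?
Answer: -80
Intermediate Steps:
I(y, M) = 1/3
h(G) = -2/3 - 2*G**2 + 2*G (h(G) = -2*((G**2 - G) + 1/3) = -2*(1/3 + G**2 - G) = -2/3 - 2*G**2 + 2*G)
4 + (((-1 + 1*(-3)) - 5)*(-2))*h(2) = 4 + (((-1 + 1*(-3)) - 5)*(-2))*(-2/3 - 2*2**2 + 2*2) = 4 + (((-1 - 3) - 5)*(-2))*(-2/3 - 2*4 + 4) = 4 + ((-4 - 5)*(-2))*(-2/3 - 8 + 4) = 4 - 9*(-2)*(-14/3) = 4 + 18*(-14/3) = 4 - 84 = -80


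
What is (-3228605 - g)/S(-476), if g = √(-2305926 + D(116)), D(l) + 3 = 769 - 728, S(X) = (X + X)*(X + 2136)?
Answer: 645721/316064 + I*√144118/395080 ≈ 2.043 + 0.00096089*I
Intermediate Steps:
S(X) = 2*X*(2136 + X) (S(X) = (2*X)*(2136 + X) = 2*X*(2136 + X))
D(l) = 38 (D(l) = -3 + (769 - 728) = -3 + 41 = 38)
g = 4*I*√144118 (g = √(-2305926 + 38) = √(-2305888) = 4*I*√144118 ≈ 1518.5*I)
(-3228605 - g)/S(-476) = (-3228605 - 4*I*√144118)/((2*(-476)*(2136 - 476))) = (-3228605 - 4*I*√144118)/((2*(-476)*1660)) = (-3228605 - 4*I*√144118)/(-1580320) = (-3228605 - 4*I*√144118)*(-1/1580320) = 645721/316064 + I*√144118/395080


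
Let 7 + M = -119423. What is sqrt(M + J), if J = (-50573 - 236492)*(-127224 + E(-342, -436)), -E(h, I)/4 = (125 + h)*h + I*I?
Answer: sqrt(340018038730) ≈ 5.8311e+5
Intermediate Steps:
M = -119430 (M = -7 - 119423 = -119430)
E(h, I) = -4*I**2 - 4*h*(125 + h) (E(h, I) = -4*((125 + h)*h + I*I) = -4*(h*(125 + h) + I**2) = -4*(I**2 + h*(125 + h)) = -4*I**2 - 4*h*(125 + h))
J = 340018158160 (J = (-50573 - 236492)*(-127224 + (-500*(-342) - 4*(-436)**2 - 4*(-342)**2)) = -287065*(-127224 + (171000 - 4*190096 - 4*116964)) = -287065*(-127224 + (171000 - 760384 - 467856)) = -287065*(-127224 - 1057240) = -287065*(-1184464) = 340018158160)
sqrt(M + J) = sqrt(-119430 + 340018158160) = sqrt(340018038730)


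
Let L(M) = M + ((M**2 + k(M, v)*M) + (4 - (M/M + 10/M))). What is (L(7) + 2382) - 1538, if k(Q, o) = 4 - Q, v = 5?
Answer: 6164/7 ≈ 880.57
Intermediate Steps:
L(M) = 3 + M + M**2 - 10/M + M*(4 - M) (L(M) = M + ((M**2 + (4 - M)*M) + (4 - (M/M + 10/M))) = M + ((M**2 + M*(4 - M)) + (4 - (1 + 10/M))) = M + ((M**2 + M*(4 - M)) + (4 + (-1 - 10/M))) = M + ((M**2 + M*(4 - M)) + (3 - 10/M)) = M + (3 + M**2 - 10/M + M*(4 - M)) = 3 + M + M**2 - 10/M + M*(4 - M))
(L(7) + 2382) - 1538 = ((3 - 10/7 + 5*7) + 2382) - 1538 = ((3 - 10*1/7 + 35) + 2382) - 1538 = ((3 - 10/7 + 35) + 2382) - 1538 = (256/7 + 2382) - 1538 = 16930/7 - 1538 = 6164/7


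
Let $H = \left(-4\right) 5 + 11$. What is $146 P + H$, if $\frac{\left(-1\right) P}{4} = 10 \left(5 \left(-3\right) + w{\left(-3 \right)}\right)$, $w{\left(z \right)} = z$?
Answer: $105111$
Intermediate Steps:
$H = -9$ ($H = -20 + 11 = -9$)
$P = 720$ ($P = - 4 \cdot 10 \left(5 \left(-3\right) - 3\right) = - 4 \cdot 10 \left(-15 - 3\right) = - 4 \cdot 10 \left(-18\right) = \left(-4\right) \left(-180\right) = 720$)
$146 P + H = 146 \cdot 720 - 9 = 105120 - 9 = 105111$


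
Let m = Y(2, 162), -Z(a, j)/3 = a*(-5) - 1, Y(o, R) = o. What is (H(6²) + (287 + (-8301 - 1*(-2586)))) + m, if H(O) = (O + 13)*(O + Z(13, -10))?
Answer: 6040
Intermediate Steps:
Z(a, j) = 3 + 15*a (Z(a, j) = -3*(a*(-5) - 1) = -3*(-5*a - 1) = -3*(-1 - 5*a) = 3 + 15*a)
m = 2
H(O) = (13 + O)*(198 + O) (H(O) = (O + 13)*(O + (3 + 15*13)) = (13 + O)*(O + (3 + 195)) = (13 + O)*(O + 198) = (13 + O)*(198 + O))
(H(6²) + (287 + (-8301 - 1*(-2586)))) + m = ((2574 + (6²)² + 211*6²) + (287 + (-8301 - 1*(-2586)))) + 2 = ((2574 + 36² + 211*36) + (287 + (-8301 + 2586))) + 2 = ((2574 + 1296 + 7596) + (287 - 5715)) + 2 = (11466 - 5428) + 2 = 6038 + 2 = 6040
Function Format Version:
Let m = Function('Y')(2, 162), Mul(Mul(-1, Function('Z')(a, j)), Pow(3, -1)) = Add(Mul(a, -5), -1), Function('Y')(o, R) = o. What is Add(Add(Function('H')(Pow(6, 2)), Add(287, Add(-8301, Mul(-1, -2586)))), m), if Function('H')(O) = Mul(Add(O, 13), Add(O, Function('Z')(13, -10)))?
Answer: 6040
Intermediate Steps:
Function('Z')(a, j) = Add(3, Mul(15, a)) (Function('Z')(a, j) = Mul(-3, Add(Mul(a, -5), -1)) = Mul(-3, Add(Mul(-5, a), -1)) = Mul(-3, Add(-1, Mul(-5, a))) = Add(3, Mul(15, a)))
m = 2
Function('H')(O) = Mul(Add(13, O), Add(198, O)) (Function('H')(O) = Mul(Add(O, 13), Add(O, Add(3, Mul(15, 13)))) = Mul(Add(13, O), Add(O, Add(3, 195))) = Mul(Add(13, O), Add(O, 198)) = Mul(Add(13, O), Add(198, O)))
Add(Add(Function('H')(Pow(6, 2)), Add(287, Add(-8301, Mul(-1, -2586)))), m) = Add(Add(Add(2574, Pow(Pow(6, 2), 2), Mul(211, Pow(6, 2))), Add(287, Add(-8301, Mul(-1, -2586)))), 2) = Add(Add(Add(2574, Pow(36, 2), Mul(211, 36)), Add(287, Add(-8301, 2586))), 2) = Add(Add(Add(2574, 1296, 7596), Add(287, -5715)), 2) = Add(Add(11466, -5428), 2) = Add(6038, 2) = 6040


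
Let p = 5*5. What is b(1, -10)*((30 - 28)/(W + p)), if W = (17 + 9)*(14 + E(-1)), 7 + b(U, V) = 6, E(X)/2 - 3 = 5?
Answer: -2/805 ≈ -0.0024845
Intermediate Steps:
p = 25
E(X) = 16 (E(X) = 6 + 2*5 = 6 + 10 = 16)
b(U, V) = -1 (b(U, V) = -7 + 6 = -1)
W = 780 (W = (17 + 9)*(14 + 16) = 26*30 = 780)
b(1, -10)*((30 - 28)/(W + p)) = -(30 - 28)/(780 + 25) = -2/805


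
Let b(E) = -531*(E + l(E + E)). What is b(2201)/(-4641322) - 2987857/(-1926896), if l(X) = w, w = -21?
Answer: 8049071349317/4471672398256 ≈ 1.8000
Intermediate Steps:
l(X) = -21
b(E) = 11151 - 531*E (b(E) = -531*(E - 21) = -531*(-21 + E) = 11151 - 531*E)
b(2201)/(-4641322) - 2987857/(-1926896) = (11151 - 531*2201)/(-4641322) - 2987857/(-1926896) = (11151 - 1168731)*(-1/4641322) - 2987857*(-1/1926896) = -1157580*(-1/4641322) + 2987857/1926896 = 578790/2320661 + 2987857/1926896 = 8049071349317/4471672398256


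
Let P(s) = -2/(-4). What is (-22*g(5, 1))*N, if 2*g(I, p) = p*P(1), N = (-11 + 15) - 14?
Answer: 55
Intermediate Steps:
N = -10 (N = 4 - 14 = -10)
P(s) = 1/2 (P(s) = -2*(-1/4) = 1/2)
g(I, p) = p/4 (g(I, p) = (p*(1/2))/2 = (p/2)/2 = p/4)
(-22*g(5, 1))*N = -11/2*(-10) = 55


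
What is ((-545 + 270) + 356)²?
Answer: 6561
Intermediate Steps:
((-545 + 270) + 356)² = (-275 + 356)² = 81² = 6561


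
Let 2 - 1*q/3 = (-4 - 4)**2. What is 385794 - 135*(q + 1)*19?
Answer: 860319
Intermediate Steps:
q = -186 (q = 6 - 3*(-4 - 4)**2 = 6 - 3*(-8)**2 = 6 - 3*64 = 6 - 192 = -186)
385794 - 135*(q + 1)*19 = 385794 - 135*(-186 + 1)*19 = 385794 - 135*(-185)*19 = 385794 - 45*(-555)*19 = 385794 + 24975*19 = 385794 + 474525 = 860319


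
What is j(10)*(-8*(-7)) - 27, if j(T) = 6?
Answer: 309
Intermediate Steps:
j(10)*(-8*(-7)) - 27 = 6*(-8*(-7)) - 27 = 6*56 - 27 = 336 - 27 = 309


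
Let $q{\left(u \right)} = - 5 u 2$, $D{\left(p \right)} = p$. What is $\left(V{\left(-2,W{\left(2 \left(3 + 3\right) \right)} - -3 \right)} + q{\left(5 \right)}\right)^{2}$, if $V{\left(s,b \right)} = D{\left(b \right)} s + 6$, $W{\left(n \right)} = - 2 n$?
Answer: $4$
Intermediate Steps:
$q{\left(u \right)} = - 10 u$
$V{\left(s,b \right)} = 6 + b s$ ($V{\left(s,b \right)} = b s + 6 = 6 + b s$)
$\left(V{\left(-2,W{\left(2 \left(3 + 3\right) \right)} - -3 \right)} + q{\left(5 \right)}\right)^{2} = \left(\left(6 + \left(- 2 \cdot 2 \left(3 + 3\right) - -3\right) \left(-2\right)\right) - 50\right)^{2} = \left(\left(6 + \left(- 2 \cdot 2 \cdot 6 + 3\right) \left(-2\right)\right) - 50\right)^{2} = \left(\left(6 + \left(\left(-2\right) 12 + 3\right) \left(-2\right)\right) - 50\right)^{2} = \left(\left(6 + \left(-24 + 3\right) \left(-2\right)\right) - 50\right)^{2} = \left(\left(6 - -42\right) - 50\right)^{2} = \left(\left(6 + 42\right) - 50\right)^{2} = \left(48 - 50\right)^{2} = \left(-2\right)^{2} = 4$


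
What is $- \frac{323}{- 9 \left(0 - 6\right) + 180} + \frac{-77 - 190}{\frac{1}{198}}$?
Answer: $- \frac{12370967}{234} \approx -52867.0$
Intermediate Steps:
$- \frac{323}{- 9 \left(0 - 6\right) + 180} + \frac{-77 - 190}{\frac{1}{198}} = - \frac{323}{- 9 \left(0 - 6\right) + 180} + \left(-77 - 190\right) \frac{1}{\frac{1}{198}} = - \frac{323}{\left(-9\right) \left(-6\right) + 180} - 52866 = - \frac{323}{54 + 180} - 52866 = - \frac{323}{234} - 52866 = - \frac{12370967}{234}$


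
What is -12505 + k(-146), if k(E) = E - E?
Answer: -12505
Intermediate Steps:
k(E) = 0
-12505 + k(-146) = -12505 + 0 = -12505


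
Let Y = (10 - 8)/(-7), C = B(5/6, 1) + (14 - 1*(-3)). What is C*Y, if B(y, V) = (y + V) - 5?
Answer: -83/21 ≈ -3.9524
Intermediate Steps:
B(y, V) = -5 + V + y (B(y, V) = (V + y) - 5 = -5 + V + y)
C = 83/6 (C = (-5 + 1 + 5/6) + (14 - 1*(-3)) = (-5 + 1 + 5*(⅙)) + (14 + 3) = (-5 + 1 + ⅚) + 17 = -19/6 + 17 = 83/6 ≈ 13.833)
Y = -2/7 (Y = 2*(-⅐) = -2/7 ≈ -0.28571)
C*Y = (83/6)*(-2/7) = -83/21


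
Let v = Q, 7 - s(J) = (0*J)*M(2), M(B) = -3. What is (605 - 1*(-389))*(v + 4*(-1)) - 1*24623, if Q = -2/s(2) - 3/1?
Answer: -31865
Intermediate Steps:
s(J) = 7 (s(J) = 7 - 0*J*(-3) = 7 - 0*(-3) = 7 - 1*0 = 7 + 0 = 7)
Q = -23/7 (Q = -2/7 - 3/1 = -2*⅐ - 3*1 = -2/7 - 3 = -23/7 ≈ -3.2857)
v = -23/7 ≈ -3.2857
(605 - 1*(-389))*(v + 4*(-1)) - 1*24623 = (605 - 1*(-389))*(-23/7 + 4*(-1)) - 1*24623 = (605 + 389)*(-23/7 - 4) - 24623 = 994*(-51/7) - 24623 = -7242 - 24623 = -31865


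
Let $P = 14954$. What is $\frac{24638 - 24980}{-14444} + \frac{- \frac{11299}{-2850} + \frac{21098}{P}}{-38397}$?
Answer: $\frac{34772045081636}{1477294317204075} \approx 0.023538$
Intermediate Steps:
$\frac{24638 - 24980}{-14444} + \frac{- \frac{11299}{-2850} + \frac{21098}{P}}{-38397} = \frac{24638 - 24980}{-14444} + \frac{- \frac{11299}{-2850} + \frac{21098}{14954}}{-38397} = \left(24638 - 24980\right) \left(- \frac{1}{14444}\right) + \left(\left(-11299\right) \left(- \frac{1}{2850}\right) + 21098 \cdot \frac{1}{14954}\right) \left(- \frac{1}{38397}\right) = \left(-342\right) \left(- \frac{1}{14444}\right) + \left(\frac{11299}{2850} + \frac{10549}{7477}\right) \left(- \frac{1}{38397}\right) = \frac{171}{7222} + \frac{114547273}{21309450} \left(- \frac{1}{38397}\right) = \frac{171}{7222} - \frac{114547273}{818218951650} = \frac{34772045081636}{1477294317204075}$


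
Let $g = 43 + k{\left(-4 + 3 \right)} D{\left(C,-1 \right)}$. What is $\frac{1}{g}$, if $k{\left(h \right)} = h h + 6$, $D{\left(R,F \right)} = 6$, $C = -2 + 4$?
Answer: $\frac{1}{85} \approx 0.011765$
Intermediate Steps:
$C = 2$
$k{\left(h \right)} = 6 + h^{2}$ ($k{\left(h \right)} = h^{2} + 6 = 6 + h^{2}$)
$g = 85$ ($g = 43 + \left(6 + \left(-4 + 3\right)^{2}\right) 6 = 43 + \left(6 + \left(-1\right)^{2}\right) 6 = 43 + \left(6 + 1\right) 6 = 43 + 7 \cdot 6 = 43 + 42 = 85$)
$\frac{1}{g} = \frac{1}{85}$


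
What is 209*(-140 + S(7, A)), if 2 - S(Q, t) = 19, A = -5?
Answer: -32813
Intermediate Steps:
S(Q, t) = -17 (S(Q, t) = 2 - 1*19 = 2 - 19 = -17)
209*(-140 + S(7, A)) = 209*(-140 - 17) = 209*(-157) = -32813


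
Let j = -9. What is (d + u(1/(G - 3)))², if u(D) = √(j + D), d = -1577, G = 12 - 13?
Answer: (3154 - I*√37)²/4 ≈ 2.4869e+6 - 9592.5*I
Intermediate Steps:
G = -1
u(D) = √(-9 + D)
(d + u(1/(G - 3)))² = (-1577 + √(-9 + 1/(-1 - 3)))² = (-1577 + √(-9 + 1/(-4)))² = (-1577 + √(-9 - ¼))² = (-1577 + √(-37/4))² = (-1577 + I*√37/2)²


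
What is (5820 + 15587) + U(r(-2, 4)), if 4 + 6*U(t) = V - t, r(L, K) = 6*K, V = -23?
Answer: 42797/2 ≈ 21399.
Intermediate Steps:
U(t) = -9/2 - t/6 (U(t) = -2/3 + (-23 - t)/6 = -2/3 + (-23/6 - t/6) = -9/2 - t/6)
(5820 + 15587) + U(r(-2, 4)) = (5820 + 15587) + (-9/2 - 4) = 21407 + (-9/2 - 1/6*24) = 21407 + (-9/2 - 4) = 21407 - 17/2 = 42797/2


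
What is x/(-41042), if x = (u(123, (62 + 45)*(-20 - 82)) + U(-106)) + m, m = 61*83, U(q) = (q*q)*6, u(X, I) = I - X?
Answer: -30721/20521 ≈ -1.4971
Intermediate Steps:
U(q) = 6*q² (U(q) = q²*6 = 6*q²)
m = 5063
x = 61442 (x = (((62 + 45)*(-20 - 82) - 1*123) + 6*(-106)²) + 5063 = ((107*(-102) - 123) + 6*11236) + 5063 = ((-10914 - 123) + 67416) + 5063 = (-11037 + 67416) + 5063 = 56379 + 5063 = 61442)
x/(-41042) = 61442/(-41042) = 61442*(-1/41042) = -30721/20521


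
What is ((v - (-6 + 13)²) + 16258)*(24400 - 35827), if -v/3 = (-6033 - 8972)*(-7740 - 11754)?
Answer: 10027263358827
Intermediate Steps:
v = -877522410 (v = -3*(-6033 - 8972)*(-7740 - 11754) = -(-45015)*(-19494) = -3*292507470 = -877522410)
((v - (-6 + 13)²) + 16258)*(24400 - 35827) = ((-877522410 - (-6 + 13)²) + 16258)*(24400 - 35827) = ((-877522410 - 1*7²) + 16258)*(-11427) = ((-877522410 - 1*49) + 16258)*(-11427) = ((-877522410 - 49) + 16258)*(-11427) = (-877522459 + 16258)*(-11427) = -877506201*(-11427) = 10027263358827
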